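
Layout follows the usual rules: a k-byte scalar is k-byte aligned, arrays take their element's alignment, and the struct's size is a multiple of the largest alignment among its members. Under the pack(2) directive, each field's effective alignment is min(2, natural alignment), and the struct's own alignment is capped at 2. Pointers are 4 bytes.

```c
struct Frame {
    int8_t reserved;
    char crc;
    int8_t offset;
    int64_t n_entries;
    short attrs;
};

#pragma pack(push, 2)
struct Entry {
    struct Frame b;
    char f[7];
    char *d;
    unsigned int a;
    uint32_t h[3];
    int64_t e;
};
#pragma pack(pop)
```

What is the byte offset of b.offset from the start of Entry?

Frame: reserved at 0 (size 1, align 1) → ends 1; crc at 1 (size 1, align 1) → ends 2; offset at 2 (size 1, align 1) → ends 3; pad 5 to align 8 for n_entries; n_entries at 8 (size 8, align 8) → ends 16; attrs at 16 (size 2, align 2) → ends 18; tail pad 6 to reach multiple of 8; total 24 bytes, alignment 8
b at 0 (size 24, align 2) → ends 24
within Frame: offset at 2
0 + 2 = 2

2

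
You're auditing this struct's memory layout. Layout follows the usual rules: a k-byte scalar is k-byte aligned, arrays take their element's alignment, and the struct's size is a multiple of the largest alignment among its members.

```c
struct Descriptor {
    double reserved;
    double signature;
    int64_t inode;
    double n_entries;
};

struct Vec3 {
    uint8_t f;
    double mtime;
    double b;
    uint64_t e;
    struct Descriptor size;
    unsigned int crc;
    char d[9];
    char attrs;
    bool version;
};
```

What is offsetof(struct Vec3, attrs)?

Descriptor: @0: reserved [8B, align 8] → 8; @8: signature [8B, align 8] → 16; @16: inode [8B, align 8] → 24; @24: n_entries [8B, align 8] → 32; size 32, align 8
@0: f [1B, align 1] → 1
+7 pad (align 8)
@8: mtime [8B, align 8] → 16
@16: b [8B, align 8] → 24
@24: e [8B, align 8] → 32
@32: size [32B, align 8] → 64
@64: crc [4B, align 4] → 68
@68: d [9B, align 1] → 77
@77: attrs [1B, align 1] → 78

77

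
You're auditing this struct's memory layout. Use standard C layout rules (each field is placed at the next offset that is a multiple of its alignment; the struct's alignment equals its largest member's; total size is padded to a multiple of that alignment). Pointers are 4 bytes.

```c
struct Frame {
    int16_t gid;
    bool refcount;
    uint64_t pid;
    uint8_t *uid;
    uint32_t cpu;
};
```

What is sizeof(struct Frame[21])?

gid at 0 (size 2, align 2) → ends 2
refcount at 2 (size 1, align 1) → ends 3
pad 5 to align 8 for pid
pid at 8 (size 8, align 8) → ends 16
uid at 16 (size 4, align 4) → ends 20
cpu at 20 (size 4, align 4) → ends 24
total 24 bytes, alignment 8
array of 21: 21 × 24 = 504

504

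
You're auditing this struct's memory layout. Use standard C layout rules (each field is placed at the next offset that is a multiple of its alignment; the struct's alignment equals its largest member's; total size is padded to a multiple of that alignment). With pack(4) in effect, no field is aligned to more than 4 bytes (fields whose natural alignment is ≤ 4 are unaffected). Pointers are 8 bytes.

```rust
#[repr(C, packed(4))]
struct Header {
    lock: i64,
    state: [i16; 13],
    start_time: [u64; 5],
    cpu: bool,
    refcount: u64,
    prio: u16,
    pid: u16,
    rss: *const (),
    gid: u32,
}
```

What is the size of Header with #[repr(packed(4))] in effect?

104

lock at 0 (size 8, align 4) → ends 8
state at 8 (size 26, align 2) → ends 34
pad 2 to align 4 for start_time
start_time at 36 (size 40, align 4) → ends 76
cpu at 76 (size 1, align 1) → ends 77
pad 3 to align 4 for refcount
refcount at 80 (size 8, align 4) → ends 88
prio at 88 (size 2, align 2) → ends 90
pid at 90 (size 2, align 2) → ends 92
rss at 92 (size 8, align 4) → ends 100
gid at 100 (size 4, align 4) → ends 104
total 104 bytes, alignment 4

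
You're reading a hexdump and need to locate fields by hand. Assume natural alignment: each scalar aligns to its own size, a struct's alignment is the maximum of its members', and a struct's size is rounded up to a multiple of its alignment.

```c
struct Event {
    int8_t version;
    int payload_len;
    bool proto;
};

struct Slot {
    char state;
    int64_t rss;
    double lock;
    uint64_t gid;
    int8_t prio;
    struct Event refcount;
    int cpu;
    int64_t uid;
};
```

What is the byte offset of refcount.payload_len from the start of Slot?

40

Event: @0: version [1B, align 1] → 1; +3 pad (align 4); @4: payload_len [4B, align 4] → 8; @8: proto [1B, align 1] → 9; +3 tail pad (align 4); size 12, align 4
@0: state [1B, align 1] → 1
+7 pad (align 8)
@8: rss [8B, align 8] → 16
@16: lock [8B, align 8] → 24
@24: gid [8B, align 8] → 32
@32: prio [1B, align 1] → 33
+3 pad (align 4)
@36: refcount [12B, align 4] → 48
within Event: payload_len at 4
36 + 4 = 40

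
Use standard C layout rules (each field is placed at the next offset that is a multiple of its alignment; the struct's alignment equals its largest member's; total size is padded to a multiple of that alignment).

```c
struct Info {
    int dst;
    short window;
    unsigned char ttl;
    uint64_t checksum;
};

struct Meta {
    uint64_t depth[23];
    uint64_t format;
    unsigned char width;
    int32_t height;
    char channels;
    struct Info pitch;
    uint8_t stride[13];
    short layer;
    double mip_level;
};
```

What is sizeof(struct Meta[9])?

2232

Info: dst at 0 (size 4, align 4) → ends 4; window at 4 (size 2, align 2) → ends 6; ttl at 6 (size 1, align 1) → ends 7; pad 1 to align 8 for checksum; checksum at 8 (size 8, align 8) → ends 16; total 16 bytes, alignment 8
depth at 0 (size 184, align 8) → ends 184
format at 184 (size 8, align 8) → ends 192
width at 192 (size 1, align 1) → ends 193
pad 3 to align 4 for height
height at 196 (size 4, align 4) → ends 200
channels at 200 (size 1, align 1) → ends 201
pad 7 to align 8 for pitch
pitch at 208 (size 16, align 8) → ends 224
stride at 224 (size 13, align 1) → ends 237
pad 1 to align 2 for layer
layer at 238 (size 2, align 2) → ends 240
mip_level at 240 (size 8, align 8) → ends 248
total 248 bytes, alignment 8
array of 9: 9 × 248 = 2232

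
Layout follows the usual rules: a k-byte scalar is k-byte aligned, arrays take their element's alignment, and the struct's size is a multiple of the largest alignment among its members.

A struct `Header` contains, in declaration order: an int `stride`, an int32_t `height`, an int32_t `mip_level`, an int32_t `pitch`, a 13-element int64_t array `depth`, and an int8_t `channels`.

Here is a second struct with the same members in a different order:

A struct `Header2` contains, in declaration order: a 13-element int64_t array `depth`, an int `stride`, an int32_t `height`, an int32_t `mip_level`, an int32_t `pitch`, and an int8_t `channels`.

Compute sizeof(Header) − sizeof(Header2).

0..4  stride  (4B, 4-aligned)
4..8  height  (4B, 4-aligned)
8..12  mip_level  (4B, 4-aligned)
12..16  pitch  (4B, 4-aligned)
16..120  depth  (104B, 8-aligned)
120..121  channels  (1B, 1-aligned)
121..128  -- tail padding (7B)
sizeof = 128, alignof = 8
— Header2 —
0..104  depth  (104B, 8-aligned)
104..108  stride  (4B, 4-aligned)
108..112  height  (4B, 4-aligned)
112..116  mip_level  (4B, 4-aligned)
116..120  pitch  (4B, 4-aligned)
120..121  channels  (1B, 1-aligned)
121..128  -- tail padding (7B)
sizeof = 128, alignof = 8
128 − 128 = 0

0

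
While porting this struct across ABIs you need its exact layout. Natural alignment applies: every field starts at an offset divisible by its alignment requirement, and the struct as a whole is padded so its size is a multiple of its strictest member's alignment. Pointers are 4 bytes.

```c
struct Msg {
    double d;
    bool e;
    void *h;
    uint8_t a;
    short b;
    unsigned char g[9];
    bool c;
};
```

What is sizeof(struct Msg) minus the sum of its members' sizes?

6

d at 0 (size 8, align 8) → ends 8
e at 8 (size 1, align 1) → ends 9
pad 3 to align 4 for h
h at 12 (size 4, align 4) → ends 16
a at 16 (size 1, align 1) → ends 17
pad 1 to align 2 for b
b at 18 (size 2, align 2) → ends 20
g at 20 (size 9, align 1) → ends 29
c at 29 (size 1, align 1) → ends 30
tail pad 2 to reach multiple of 8
total 32 bytes, alignment 8
data bytes 26, size 32 → padding 6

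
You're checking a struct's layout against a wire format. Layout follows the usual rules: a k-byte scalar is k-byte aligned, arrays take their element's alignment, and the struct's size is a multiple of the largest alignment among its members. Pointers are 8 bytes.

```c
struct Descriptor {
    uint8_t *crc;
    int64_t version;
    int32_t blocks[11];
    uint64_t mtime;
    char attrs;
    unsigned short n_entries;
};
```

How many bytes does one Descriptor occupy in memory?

0..8  crc  (8B, 8-aligned)
8..16  version  (8B, 8-aligned)
16..60  blocks  (44B, 4-aligned)
60..64  -- padding (4B)
64..72  mtime  (8B, 8-aligned)
72..73  attrs  (1B, 1-aligned)
73..74  -- padding (1B)
74..76  n_entries  (2B, 2-aligned)
76..80  -- tail padding (4B)
sizeof = 80, alignof = 8

80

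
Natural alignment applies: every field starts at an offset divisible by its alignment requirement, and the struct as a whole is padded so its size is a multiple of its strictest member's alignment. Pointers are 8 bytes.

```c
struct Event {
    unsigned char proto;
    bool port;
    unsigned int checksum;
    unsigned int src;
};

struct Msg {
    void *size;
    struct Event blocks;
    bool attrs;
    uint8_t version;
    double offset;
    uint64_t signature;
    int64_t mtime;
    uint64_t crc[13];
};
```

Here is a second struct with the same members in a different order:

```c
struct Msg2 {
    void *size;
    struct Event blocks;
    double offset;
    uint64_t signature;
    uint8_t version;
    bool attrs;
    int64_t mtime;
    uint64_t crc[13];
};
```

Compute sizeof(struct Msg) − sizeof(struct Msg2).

Event: @0: proto [1B, align 1] → 1; @1: port [1B, align 1] → 2; +2 pad (align 4); @4: checksum [4B, align 4] → 8; @8: src [4B, align 4] → 12; size 12, align 4
@0: size [8B, align 8] → 8
@8: blocks [12B, align 4] → 20
@20: attrs [1B, align 1] → 21
@21: version [1B, align 1] → 22
+2 pad (align 8)
@24: offset [8B, align 8] → 32
@32: signature [8B, align 8] → 40
@40: mtime [8B, align 8] → 48
@48: crc [104B, align 8] → 152
size 152, align 8
— Msg2 —
@0: size [8B, align 8] → 8
@8: blocks [12B, align 4] → 20
+4 pad (align 8)
@24: offset [8B, align 8] → 32
@32: signature [8B, align 8] → 40
@40: version [1B, align 1] → 41
@41: attrs [1B, align 1] → 42
+6 pad (align 8)
@48: mtime [8B, align 8] → 56
@56: crc [104B, align 8] → 160
size 160, align 8
152 − 160 = -8

-8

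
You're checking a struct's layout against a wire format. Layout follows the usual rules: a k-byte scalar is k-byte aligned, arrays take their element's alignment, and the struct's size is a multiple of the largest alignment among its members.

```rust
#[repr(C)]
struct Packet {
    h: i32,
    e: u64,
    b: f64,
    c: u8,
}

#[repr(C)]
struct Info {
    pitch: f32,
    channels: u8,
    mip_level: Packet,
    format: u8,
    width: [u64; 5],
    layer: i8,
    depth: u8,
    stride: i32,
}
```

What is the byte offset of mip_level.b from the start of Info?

24

Packet: h at 0 (size 4, align 4) → ends 4; pad 4 to align 8 for e; e at 8 (size 8, align 8) → ends 16; b at 16 (size 8, align 8) → ends 24; c at 24 (size 1, align 1) → ends 25; tail pad 7 to reach multiple of 8; total 32 bytes, alignment 8
pitch at 0 (size 4, align 4) → ends 4
channels at 4 (size 1, align 1) → ends 5
pad 3 to align 8 for mip_level
mip_level at 8 (size 32, align 8) → ends 40
within Packet: b at 16
8 + 16 = 24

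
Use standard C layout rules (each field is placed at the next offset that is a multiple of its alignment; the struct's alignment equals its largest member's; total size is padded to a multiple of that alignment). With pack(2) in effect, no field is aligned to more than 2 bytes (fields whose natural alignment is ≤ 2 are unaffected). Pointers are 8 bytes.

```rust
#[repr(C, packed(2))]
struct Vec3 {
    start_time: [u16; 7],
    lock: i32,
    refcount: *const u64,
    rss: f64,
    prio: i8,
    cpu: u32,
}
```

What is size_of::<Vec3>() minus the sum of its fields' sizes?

1

start_time at 0 (size 14, align 2) → ends 14
lock at 14 (size 4, align 2) → ends 18
refcount at 18 (size 8, align 2) → ends 26
rss at 26 (size 8, align 2) → ends 34
prio at 34 (size 1, align 1) → ends 35
pad 1 to align 2 for cpu
cpu at 36 (size 4, align 2) → ends 40
total 40 bytes, alignment 2
data bytes 39, size 40 → padding 1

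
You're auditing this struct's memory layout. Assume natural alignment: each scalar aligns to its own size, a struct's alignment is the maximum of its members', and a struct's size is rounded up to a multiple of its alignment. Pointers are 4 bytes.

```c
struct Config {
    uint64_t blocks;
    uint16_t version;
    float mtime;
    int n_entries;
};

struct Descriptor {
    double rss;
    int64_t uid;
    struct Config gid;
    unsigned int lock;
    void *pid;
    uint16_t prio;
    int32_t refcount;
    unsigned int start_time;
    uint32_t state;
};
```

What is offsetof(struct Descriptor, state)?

Config: 0..8  blocks  (8B, 8-aligned); 8..10  version  (2B, 2-aligned); 10..12  -- padding (2B); 12..16  mtime  (4B, 4-aligned); 16..20  n_entries  (4B, 4-aligned); 20..24  -- tail padding (4B); sizeof = 24, alignof = 8
0..8  rss  (8B, 8-aligned)
8..16  uid  (8B, 8-aligned)
16..40  gid  (24B, 8-aligned)
40..44  lock  (4B, 4-aligned)
44..48  pid  (4B, 4-aligned)
48..50  prio  (2B, 2-aligned)
50..52  -- padding (2B)
52..56  refcount  (4B, 4-aligned)
56..60  start_time  (4B, 4-aligned)
60..64  state  (4B, 4-aligned)

60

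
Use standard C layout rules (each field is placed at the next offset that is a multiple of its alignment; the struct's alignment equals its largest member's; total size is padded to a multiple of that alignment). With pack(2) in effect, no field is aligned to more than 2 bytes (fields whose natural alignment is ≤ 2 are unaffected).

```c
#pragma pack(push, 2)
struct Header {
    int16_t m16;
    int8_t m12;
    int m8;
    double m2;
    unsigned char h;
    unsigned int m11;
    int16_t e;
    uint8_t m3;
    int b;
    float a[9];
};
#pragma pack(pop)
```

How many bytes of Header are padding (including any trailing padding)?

@0: m16 [2B, align 2] → 2
@2: m12 [1B, align 1] → 3
+1 pad (align 2)
@4: m8 [4B, align 2] → 8
@8: m2 [8B, align 2] → 16
@16: h [1B, align 1] → 17
+1 pad (align 2)
@18: m11 [4B, align 2] → 22
@22: e [2B, align 2] → 24
@24: m3 [1B, align 1] → 25
+1 pad (align 2)
@26: b [4B, align 2] → 30
@30: a [36B, align 2] → 66
size 66, align 2
data bytes 63, size 66 → padding 3

3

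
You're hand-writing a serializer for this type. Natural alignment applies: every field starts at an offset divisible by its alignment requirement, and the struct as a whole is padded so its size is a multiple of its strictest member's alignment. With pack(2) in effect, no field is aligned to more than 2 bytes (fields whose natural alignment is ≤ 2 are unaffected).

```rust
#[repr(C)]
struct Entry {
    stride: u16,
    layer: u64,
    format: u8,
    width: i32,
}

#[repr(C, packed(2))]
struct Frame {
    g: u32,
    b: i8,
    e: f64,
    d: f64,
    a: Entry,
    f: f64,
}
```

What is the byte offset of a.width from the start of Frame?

Entry: @0: stride [2B, align 2] → 2; +6 pad (align 8); @8: layer [8B, align 8] → 16; @16: format [1B, align 1] → 17; +3 pad (align 4); @20: width [4B, align 4] → 24; size 24, align 8
@0: g [4B, align 2] → 4
@4: b [1B, align 1] → 5
+1 pad (align 2)
@6: e [8B, align 2] → 14
@14: d [8B, align 2] → 22
@22: a [24B, align 2] → 46
within Entry: width at 20
22 + 20 = 42

42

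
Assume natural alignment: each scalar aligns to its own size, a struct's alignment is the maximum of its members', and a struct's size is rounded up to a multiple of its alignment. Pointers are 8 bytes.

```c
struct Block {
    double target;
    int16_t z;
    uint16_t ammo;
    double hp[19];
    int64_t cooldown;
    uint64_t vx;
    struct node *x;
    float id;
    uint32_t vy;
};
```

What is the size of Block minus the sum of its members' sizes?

target at 0 (size 8, align 8) → ends 8
z at 8 (size 2, align 2) → ends 10
ammo at 10 (size 2, align 2) → ends 12
pad 4 to align 8 for hp
hp at 16 (size 152, align 8) → ends 168
cooldown at 168 (size 8, align 8) → ends 176
vx at 176 (size 8, align 8) → ends 184
x at 184 (size 8, align 8) → ends 192
id at 192 (size 4, align 4) → ends 196
vy at 196 (size 4, align 4) → ends 200
total 200 bytes, alignment 8
data bytes 196, size 200 → padding 4

4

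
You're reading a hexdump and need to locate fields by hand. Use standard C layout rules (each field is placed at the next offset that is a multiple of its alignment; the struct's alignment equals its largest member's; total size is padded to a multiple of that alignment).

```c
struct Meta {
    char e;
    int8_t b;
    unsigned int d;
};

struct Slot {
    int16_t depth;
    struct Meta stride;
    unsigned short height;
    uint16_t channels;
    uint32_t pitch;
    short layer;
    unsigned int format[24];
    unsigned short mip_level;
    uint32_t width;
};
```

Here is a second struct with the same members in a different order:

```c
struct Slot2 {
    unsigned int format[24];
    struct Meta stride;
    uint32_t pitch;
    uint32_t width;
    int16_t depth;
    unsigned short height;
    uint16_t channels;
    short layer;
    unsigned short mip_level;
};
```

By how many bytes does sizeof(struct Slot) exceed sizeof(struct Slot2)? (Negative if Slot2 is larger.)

4

Meta: 0..1  e  (1B, 1-aligned); 1..2  b  (1B, 1-aligned); 2..4  -- padding (2B); 4..8  d  (4B, 4-aligned); sizeof = 8, alignof = 4
0..2  depth  (2B, 2-aligned)
2..4  -- padding (2B)
4..12  stride  (8B, 4-aligned)
12..14  height  (2B, 2-aligned)
14..16  channels  (2B, 2-aligned)
16..20  pitch  (4B, 4-aligned)
20..22  layer  (2B, 2-aligned)
22..24  -- padding (2B)
24..120  format  (96B, 4-aligned)
120..122  mip_level  (2B, 2-aligned)
122..124  -- padding (2B)
124..128  width  (4B, 4-aligned)
sizeof = 128, alignof = 4
— Slot2 —
0..96  format  (96B, 4-aligned)
96..104  stride  (8B, 4-aligned)
104..108  pitch  (4B, 4-aligned)
108..112  width  (4B, 4-aligned)
112..114  depth  (2B, 2-aligned)
114..116  height  (2B, 2-aligned)
116..118  channels  (2B, 2-aligned)
118..120  layer  (2B, 2-aligned)
120..122  mip_level  (2B, 2-aligned)
122..124  -- tail padding (2B)
sizeof = 124, alignof = 4
128 − 124 = 4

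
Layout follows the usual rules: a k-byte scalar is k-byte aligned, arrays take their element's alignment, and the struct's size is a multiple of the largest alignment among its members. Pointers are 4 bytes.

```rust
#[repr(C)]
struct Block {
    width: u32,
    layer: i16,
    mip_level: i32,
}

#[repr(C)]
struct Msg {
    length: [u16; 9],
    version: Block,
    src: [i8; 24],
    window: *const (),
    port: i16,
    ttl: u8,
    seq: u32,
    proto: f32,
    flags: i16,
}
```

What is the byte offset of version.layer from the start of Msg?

Block: 0..4  width  (4B, 4-aligned); 4..6  layer  (2B, 2-aligned); 6..8  -- padding (2B); 8..12  mip_level  (4B, 4-aligned); sizeof = 12, alignof = 4
0..18  length  (18B, 2-aligned)
18..20  -- padding (2B)
20..32  version  (12B, 4-aligned)
within Block: layer at 4
20 + 4 = 24

24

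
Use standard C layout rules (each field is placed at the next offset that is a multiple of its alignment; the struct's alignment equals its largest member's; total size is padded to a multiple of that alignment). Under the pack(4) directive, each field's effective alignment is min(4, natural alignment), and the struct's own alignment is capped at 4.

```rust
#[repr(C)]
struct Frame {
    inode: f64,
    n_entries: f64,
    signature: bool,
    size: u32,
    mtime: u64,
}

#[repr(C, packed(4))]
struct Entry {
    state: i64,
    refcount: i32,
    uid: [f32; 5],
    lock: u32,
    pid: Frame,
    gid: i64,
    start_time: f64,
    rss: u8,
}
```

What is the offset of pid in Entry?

Frame: @0: inode [8B, align 8] → 8; @8: n_entries [8B, align 8] → 16; @16: signature [1B, align 1] → 17; +3 pad (align 4); @20: size [4B, align 4] → 24; @24: mtime [8B, align 8] → 32; size 32, align 8
@0: state [8B, align 4] → 8
@8: refcount [4B, align 4] → 12
@12: uid [20B, align 4] → 32
@32: lock [4B, align 4] → 36
@36: pid [32B, align 4] → 68

36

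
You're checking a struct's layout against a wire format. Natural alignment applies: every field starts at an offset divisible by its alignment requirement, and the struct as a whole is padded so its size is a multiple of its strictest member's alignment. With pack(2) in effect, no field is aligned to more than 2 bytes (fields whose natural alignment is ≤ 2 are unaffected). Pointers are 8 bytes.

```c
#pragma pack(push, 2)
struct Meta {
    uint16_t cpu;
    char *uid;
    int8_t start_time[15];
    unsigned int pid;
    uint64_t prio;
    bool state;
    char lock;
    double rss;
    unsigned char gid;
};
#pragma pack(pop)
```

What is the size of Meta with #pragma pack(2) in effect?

50

cpu at 0 (size 2, align 2) → ends 2
uid at 2 (size 8, align 2) → ends 10
start_time at 10 (size 15, align 1) → ends 25
pad 1 to align 2 for pid
pid at 26 (size 4, align 2) → ends 30
prio at 30 (size 8, align 2) → ends 38
state at 38 (size 1, align 1) → ends 39
lock at 39 (size 1, align 1) → ends 40
rss at 40 (size 8, align 2) → ends 48
gid at 48 (size 1, align 1) → ends 49
tail pad 1 to reach multiple of 2
total 50 bytes, alignment 2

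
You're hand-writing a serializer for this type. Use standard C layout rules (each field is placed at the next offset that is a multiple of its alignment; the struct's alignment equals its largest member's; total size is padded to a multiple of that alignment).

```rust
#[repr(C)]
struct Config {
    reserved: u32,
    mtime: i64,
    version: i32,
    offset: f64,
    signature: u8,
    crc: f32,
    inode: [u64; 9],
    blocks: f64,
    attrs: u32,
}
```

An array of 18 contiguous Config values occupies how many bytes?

2304

@0: reserved [4B, align 4] → 4
+4 pad (align 8)
@8: mtime [8B, align 8] → 16
@16: version [4B, align 4] → 20
+4 pad (align 8)
@24: offset [8B, align 8] → 32
@32: signature [1B, align 1] → 33
+3 pad (align 4)
@36: crc [4B, align 4] → 40
@40: inode [72B, align 8] → 112
@112: blocks [8B, align 8] → 120
@120: attrs [4B, align 4] → 124
+4 tail pad (align 8)
size 128, align 8
array of 18: 18 × 128 = 2304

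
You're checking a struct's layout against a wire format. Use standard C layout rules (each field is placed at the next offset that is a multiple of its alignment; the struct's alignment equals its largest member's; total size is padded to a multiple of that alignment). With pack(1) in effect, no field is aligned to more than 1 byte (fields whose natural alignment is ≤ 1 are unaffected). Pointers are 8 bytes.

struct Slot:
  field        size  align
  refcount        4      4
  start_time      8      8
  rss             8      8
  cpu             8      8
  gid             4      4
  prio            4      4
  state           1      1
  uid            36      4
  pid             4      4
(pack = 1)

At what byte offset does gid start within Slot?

28

0..4  refcount  (4B, 1-aligned)
4..12  start_time  (8B, 1-aligned)
12..20  rss  (8B, 1-aligned)
20..28  cpu  (8B, 1-aligned)
28..32  gid  (4B, 1-aligned)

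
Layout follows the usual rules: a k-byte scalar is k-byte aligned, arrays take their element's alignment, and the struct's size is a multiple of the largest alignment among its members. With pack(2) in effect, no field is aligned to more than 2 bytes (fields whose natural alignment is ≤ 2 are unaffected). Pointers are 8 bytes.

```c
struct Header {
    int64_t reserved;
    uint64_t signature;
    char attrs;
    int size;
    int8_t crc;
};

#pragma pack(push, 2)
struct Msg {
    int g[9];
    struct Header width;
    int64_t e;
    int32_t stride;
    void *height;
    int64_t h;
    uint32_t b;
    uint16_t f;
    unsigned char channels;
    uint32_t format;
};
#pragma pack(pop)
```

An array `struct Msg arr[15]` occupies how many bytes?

1620

Header: 0..8  reserved  (8B, 8-aligned); 8..16  signature  (8B, 8-aligned); 16..17  attrs  (1B, 1-aligned); 17..20  -- padding (3B); 20..24  size  (4B, 4-aligned); 24..25  crc  (1B, 1-aligned); 25..32  -- tail padding (7B); sizeof = 32, alignof = 8
0..36  g  (36B, 2-aligned)
36..68  width  (32B, 2-aligned)
68..76  e  (8B, 2-aligned)
76..80  stride  (4B, 2-aligned)
80..88  height  (8B, 2-aligned)
88..96  h  (8B, 2-aligned)
96..100  b  (4B, 2-aligned)
100..102  f  (2B, 2-aligned)
102..103  channels  (1B, 1-aligned)
103..104  -- padding (1B)
104..108  format  (4B, 2-aligned)
sizeof = 108, alignof = 2
array of 15: 15 × 108 = 1620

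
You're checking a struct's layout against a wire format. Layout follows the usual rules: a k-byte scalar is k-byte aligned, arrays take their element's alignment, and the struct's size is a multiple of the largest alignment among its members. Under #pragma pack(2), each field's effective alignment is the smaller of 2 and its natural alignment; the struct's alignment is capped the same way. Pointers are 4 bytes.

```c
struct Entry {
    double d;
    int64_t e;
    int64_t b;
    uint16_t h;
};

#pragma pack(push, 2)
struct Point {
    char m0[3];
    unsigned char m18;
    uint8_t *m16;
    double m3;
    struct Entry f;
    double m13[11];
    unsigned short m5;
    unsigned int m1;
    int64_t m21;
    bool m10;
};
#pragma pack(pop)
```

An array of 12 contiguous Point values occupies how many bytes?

Entry: d at 0 (size 8, align 8) → ends 8; e at 8 (size 8, align 8) → ends 16; b at 16 (size 8, align 8) → ends 24; h at 24 (size 2, align 2) → ends 26; tail pad 6 to reach multiple of 8; total 32 bytes, alignment 8
m0 at 0 (size 3, align 1) → ends 3
m18 at 3 (size 1, align 1) → ends 4
m16 at 4 (size 4, align 2) → ends 8
m3 at 8 (size 8, align 2) → ends 16
f at 16 (size 32, align 2) → ends 48
m13 at 48 (size 88, align 2) → ends 136
m5 at 136 (size 2, align 2) → ends 138
m1 at 138 (size 4, align 2) → ends 142
m21 at 142 (size 8, align 2) → ends 150
m10 at 150 (size 1, align 1) → ends 151
tail pad 1 to reach multiple of 2
total 152 bytes, alignment 2
array of 12: 12 × 152 = 1824

1824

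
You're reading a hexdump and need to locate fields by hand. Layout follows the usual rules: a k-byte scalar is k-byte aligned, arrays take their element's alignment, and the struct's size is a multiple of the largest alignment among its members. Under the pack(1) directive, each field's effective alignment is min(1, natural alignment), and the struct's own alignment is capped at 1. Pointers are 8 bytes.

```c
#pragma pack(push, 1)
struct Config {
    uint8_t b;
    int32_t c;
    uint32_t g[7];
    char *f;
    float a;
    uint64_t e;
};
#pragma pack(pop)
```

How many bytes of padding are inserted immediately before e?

0

0..1  b  (1B, 1-aligned)
1..5  c  (4B, 1-aligned)
5..33  g  (28B, 1-aligned)
33..41  f  (8B, 1-aligned)
41..45  a  (4B, 1-aligned)
45..53  e  (8B, 1-aligned)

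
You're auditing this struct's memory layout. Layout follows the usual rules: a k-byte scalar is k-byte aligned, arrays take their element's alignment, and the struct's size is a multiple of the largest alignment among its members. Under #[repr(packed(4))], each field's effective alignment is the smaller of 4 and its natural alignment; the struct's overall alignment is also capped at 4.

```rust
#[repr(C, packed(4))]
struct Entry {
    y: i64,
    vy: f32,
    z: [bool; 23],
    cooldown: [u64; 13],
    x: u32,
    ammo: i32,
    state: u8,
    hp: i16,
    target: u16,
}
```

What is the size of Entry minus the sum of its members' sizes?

4

y at 0 (size 8, align 4) → ends 8
vy at 8 (size 4, align 4) → ends 12
z at 12 (size 23, align 1) → ends 35
pad 1 to align 4 for cooldown
cooldown at 36 (size 104, align 4) → ends 140
x at 140 (size 4, align 4) → ends 144
ammo at 144 (size 4, align 4) → ends 148
state at 148 (size 1, align 1) → ends 149
pad 1 to align 2 for hp
hp at 150 (size 2, align 2) → ends 152
target at 152 (size 2, align 2) → ends 154
tail pad 2 to reach multiple of 4
total 156 bytes, alignment 4
data bytes 152, size 156 → padding 4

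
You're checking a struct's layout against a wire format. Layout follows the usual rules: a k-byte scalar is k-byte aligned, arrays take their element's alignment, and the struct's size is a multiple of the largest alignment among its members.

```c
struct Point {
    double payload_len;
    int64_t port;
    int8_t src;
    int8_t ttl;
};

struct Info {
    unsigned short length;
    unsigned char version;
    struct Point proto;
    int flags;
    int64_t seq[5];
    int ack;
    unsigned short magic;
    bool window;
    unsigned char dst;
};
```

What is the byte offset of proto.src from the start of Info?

Point: payload_len at 0 (size 8, align 8) → ends 8; port at 8 (size 8, align 8) → ends 16; src at 16 (size 1, align 1) → ends 17; ttl at 17 (size 1, align 1) → ends 18; tail pad 6 to reach multiple of 8; total 24 bytes, alignment 8
length at 0 (size 2, align 2) → ends 2
version at 2 (size 1, align 1) → ends 3
pad 5 to align 8 for proto
proto at 8 (size 24, align 8) → ends 32
within Point: src at 16
8 + 16 = 24

24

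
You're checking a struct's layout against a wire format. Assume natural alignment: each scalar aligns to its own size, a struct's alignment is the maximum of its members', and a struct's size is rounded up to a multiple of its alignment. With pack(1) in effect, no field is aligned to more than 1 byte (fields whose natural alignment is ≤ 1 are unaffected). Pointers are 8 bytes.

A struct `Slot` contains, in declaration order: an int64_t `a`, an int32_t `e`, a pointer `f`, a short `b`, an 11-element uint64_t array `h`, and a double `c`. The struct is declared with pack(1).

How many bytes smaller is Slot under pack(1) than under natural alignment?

10

natural layout:
  a at 0 (size 8, align 8) → ends 8
  e at 8 (size 4, align 4) → ends 12
  pad 4 to align 8 for f
  f at 16 (size 8, align 8) → ends 24
  b at 24 (size 2, align 2) → ends 26
  pad 6 to align 8 for h
  h at 32 (size 88, align 8) → ends 120
  c at 120 (size 8, align 8) → ends 128
  total 128 bytes, alignment 8
packed(1) layout:
  a at 0 (size 8, align 1) → ends 8
  e at 8 (size 4, align 1) → ends 12
  f at 12 (size 8, align 1) → ends 20
  b at 20 (size 2, align 1) → ends 22
  h at 22 (size 88, align 1) → ends 110
  c at 110 (size 8, align 1) → ends 118
  total 118 bytes, alignment 1
128 − 118 = 10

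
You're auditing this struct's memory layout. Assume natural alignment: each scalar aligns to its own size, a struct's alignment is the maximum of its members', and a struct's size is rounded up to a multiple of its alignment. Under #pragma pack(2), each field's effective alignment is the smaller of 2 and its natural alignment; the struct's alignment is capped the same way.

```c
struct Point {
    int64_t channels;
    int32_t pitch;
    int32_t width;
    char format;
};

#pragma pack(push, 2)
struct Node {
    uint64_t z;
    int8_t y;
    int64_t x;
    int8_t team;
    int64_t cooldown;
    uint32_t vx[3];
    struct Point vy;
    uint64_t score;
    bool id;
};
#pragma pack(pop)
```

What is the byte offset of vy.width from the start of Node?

52

Point: 0..8  channels  (8B, 8-aligned); 8..12  pitch  (4B, 4-aligned); 12..16  width  (4B, 4-aligned); 16..17  format  (1B, 1-aligned); 17..24  -- tail padding (7B); sizeof = 24, alignof = 8
0..8  z  (8B, 2-aligned)
8..9  y  (1B, 1-aligned)
9..10  -- padding (1B)
10..18  x  (8B, 2-aligned)
18..19  team  (1B, 1-aligned)
19..20  -- padding (1B)
20..28  cooldown  (8B, 2-aligned)
28..40  vx  (12B, 2-aligned)
40..64  vy  (24B, 2-aligned)
within Point: width at 12
40 + 12 = 52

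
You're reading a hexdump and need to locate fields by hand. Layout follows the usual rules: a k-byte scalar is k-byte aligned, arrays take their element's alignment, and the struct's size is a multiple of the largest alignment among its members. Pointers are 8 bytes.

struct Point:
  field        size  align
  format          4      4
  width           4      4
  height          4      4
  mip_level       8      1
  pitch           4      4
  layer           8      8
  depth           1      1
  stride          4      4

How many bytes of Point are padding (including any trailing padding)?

3

@0: format [4B, align 4] → 4
@4: width [4B, align 4] → 8
@8: height [4B, align 4] → 12
@12: mip_level [8B, align 1] → 20
@20: pitch [4B, align 4] → 24
@24: layer [8B, align 8] → 32
@32: depth [1B, align 1] → 33
+3 pad (align 4)
@36: stride [4B, align 4] → 40
size 40, align 8
data bytes 37, size 40 → padding 3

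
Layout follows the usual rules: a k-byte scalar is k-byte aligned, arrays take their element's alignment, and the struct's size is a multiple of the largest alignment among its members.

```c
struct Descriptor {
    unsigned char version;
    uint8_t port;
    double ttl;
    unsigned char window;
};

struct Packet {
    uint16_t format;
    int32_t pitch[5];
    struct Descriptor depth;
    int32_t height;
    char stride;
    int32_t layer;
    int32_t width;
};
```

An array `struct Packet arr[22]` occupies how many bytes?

1408

Descriptor: version at 0 (size 1, align 1) → ends 1; port at 1 (size 1, align 1) → ends 2; pad 6 to align 8 for ttl; ttl at 8 (size 8, align 8) → ends 16; window at 16 (size 1, align 1) → ends 17; tail pad 7 to reach multiple of 8; total 24 bytes, alignment 8
format at 0 (size 2, align 2) → ends 2
pad 2 to align 4 for pitch
pitch at 4 (size 20, align 4) → ends 24
depth at 24 (size 24, align 8) → ends 48
height at 48 (size 4, align 4) → ends 52
stride at 52 (size 1, align 1) → ends 53
pad 3 to align 4 for layer
layer at 56 (size 4, align 4) → ends 60
width at 60 (size 4, align 4) → ends 64
total 64 bytes, alignment 8
array of 22: 22 × 64 = 1408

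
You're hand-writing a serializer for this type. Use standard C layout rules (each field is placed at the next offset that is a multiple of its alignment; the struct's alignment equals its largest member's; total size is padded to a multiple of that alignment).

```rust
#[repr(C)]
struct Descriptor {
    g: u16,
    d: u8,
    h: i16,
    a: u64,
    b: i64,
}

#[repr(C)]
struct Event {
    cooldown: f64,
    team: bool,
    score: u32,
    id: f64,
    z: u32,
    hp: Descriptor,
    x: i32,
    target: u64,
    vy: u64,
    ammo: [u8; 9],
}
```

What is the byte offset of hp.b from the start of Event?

Descriptor: @0: g [2B, align 2] → 2; @2: d [1B, align 1] → 3; +1 pad (align 2); @4: h [2B, align 2] → 6; +2 pad (align 8); @8: a [8B, align 8] → 16; @16: b [8B, align 8] → 24; size 24, align 8
@0: cooldown [8B, align 8] → 8
@8: team [1B, align 1] → 9
+3 pad (align 4)
@12: score [4B, align 4] → 16
@16: id [8B, align 8] → 24
@24: z [4B, align 4] → 28
+4 pad (align 8)
@32: hp [24B, align 8] → 56
within Descriptor: b at 16
32 + 16 = 48

48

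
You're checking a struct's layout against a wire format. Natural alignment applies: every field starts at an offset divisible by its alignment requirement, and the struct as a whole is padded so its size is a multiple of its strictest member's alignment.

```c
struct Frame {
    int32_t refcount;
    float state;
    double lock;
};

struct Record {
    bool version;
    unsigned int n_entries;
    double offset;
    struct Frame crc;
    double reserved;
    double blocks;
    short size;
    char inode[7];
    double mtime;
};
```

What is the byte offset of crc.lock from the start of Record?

24

Frame: @0: refcount [4B, align 4] → 4; @4: state [4B, align 4] → 8; @8: lock [8B, align 8] → 16; size 16, align 8
@0: version [1B, align 1] → 1
+3 pad (align 4)
@4: n_entries [4B, align 4] → 8
@8: offset [8B, align 8] → 16
@16: crc [16B, align 8] → 32
within Frame: lock at 8
16 + 8 = 24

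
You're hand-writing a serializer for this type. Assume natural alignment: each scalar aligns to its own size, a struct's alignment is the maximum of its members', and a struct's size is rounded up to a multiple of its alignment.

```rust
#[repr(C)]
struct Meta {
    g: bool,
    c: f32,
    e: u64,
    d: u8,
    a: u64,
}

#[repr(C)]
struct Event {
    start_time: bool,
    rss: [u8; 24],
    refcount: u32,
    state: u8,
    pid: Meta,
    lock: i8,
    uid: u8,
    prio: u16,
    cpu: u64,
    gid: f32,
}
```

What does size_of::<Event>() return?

Meta: @0: g [1B, align 1] → 1; +3 pad (align 4); @4: c [4B, align 4] → 8; @8: e [8B, align 8] → 16; @16: d [1B, align 1] → 17; +7 pad (align 8); @24: a [8B, align 8] → 32; size 32, align 8
@0: start_time [1B, align 1] → 1
@1: rss [24B, align 1] → 25
+3 pad (align 4)
@28: refcount [4B, align 4] → 32
@32: state [1B, align 1] → 33
+7 pad (align 8)
@40: pid [32B, align 8] → 72
@72: lock [1B, align 1] → 73
@73: uid [1B, align 1] → 74
@74: prio [2B, align 2] → 76
+4 pad (align 8)
@80: cpu [8B, align 8] → 88
@88: gid [4B, align 4] → 92
+4 tail pad (align 8)
size 96, align 8

96 bytes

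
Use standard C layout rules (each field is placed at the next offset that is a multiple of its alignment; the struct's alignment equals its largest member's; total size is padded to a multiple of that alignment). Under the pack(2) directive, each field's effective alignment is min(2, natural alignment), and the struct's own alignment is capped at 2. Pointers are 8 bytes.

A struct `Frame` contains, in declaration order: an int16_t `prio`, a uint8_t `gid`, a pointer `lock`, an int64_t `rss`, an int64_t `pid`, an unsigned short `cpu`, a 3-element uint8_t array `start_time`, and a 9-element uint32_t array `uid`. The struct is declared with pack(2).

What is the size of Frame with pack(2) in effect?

prio at 0 (size 2, align 2) → ends 2
gid at 2 (size 1, align 1) → ends 3
pad 1 to align 2 for lock
lock at 4 (size 8, align 2) → ends 12
rss at 12 (size 8, align 2) → ends 20
pid at 20 (size 8, align 2) → ends 28
cpu at 28 (size 2, align 2) → ends 30
start_time at 30 (size 3, align 1) → ends 33
pad 1 to align 2 for uid
uid at 34 (size 36, align 2) → ends 70
total 70 bytes, alignment 2

70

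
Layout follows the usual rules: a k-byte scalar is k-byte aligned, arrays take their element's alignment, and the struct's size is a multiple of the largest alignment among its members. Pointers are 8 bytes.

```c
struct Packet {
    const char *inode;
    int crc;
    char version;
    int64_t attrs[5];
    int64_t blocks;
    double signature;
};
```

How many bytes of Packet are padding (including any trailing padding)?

0..8  inode  (8B, 8-aligned)
8..12  crc  (4B, 4-aligned)
12..13  version  (1B, 1-aligned)
13..16  -- padding (3B)
16..56  attrs  (40B, 8-aligned)
56..64  blocks  (8B, 8-aligned)
64..72  signature  (8B, 8-aligned)
sizeof = 72, alignof = 8
data bytes 69, size 72 → padding 3

3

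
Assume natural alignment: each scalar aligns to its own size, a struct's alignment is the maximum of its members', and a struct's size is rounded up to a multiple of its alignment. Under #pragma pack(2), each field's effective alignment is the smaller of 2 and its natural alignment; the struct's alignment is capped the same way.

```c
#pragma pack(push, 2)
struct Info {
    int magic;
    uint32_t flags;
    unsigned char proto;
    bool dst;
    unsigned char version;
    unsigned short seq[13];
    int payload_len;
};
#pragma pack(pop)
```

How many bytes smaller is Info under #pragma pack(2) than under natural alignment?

natural layout:
  @0: magic [4B, align 4] → 4
  @4: flags [4B, align 4] → 8
  @8: proto [1B, align 1] → 9
  @9: dst [1B, align 1] → 10
  @10: version [1B, align 1] → 11
  +1 pad (align 2)
  @12: seq [26B, align 2] → 38
  +2 pad (align 4)
  @40: payload_len [4B, align 4] → 44
  size 44, align 4
packed(2) layout:
  @0: magic [4B, align 2] → 4
  @4: flags [4B, align 2] → 8
  @8: proto [1B, align 1] → 9
  @9: dst [1B, align 1] → 10
  @10: version [1B, align 1] → 11
  +1 pad (align 2)
  @12: seq [26B, align 2] → 38
  @38: payload_len [4B, align 2] → 42
  size 42, align 2
44 − 42 = 2

2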